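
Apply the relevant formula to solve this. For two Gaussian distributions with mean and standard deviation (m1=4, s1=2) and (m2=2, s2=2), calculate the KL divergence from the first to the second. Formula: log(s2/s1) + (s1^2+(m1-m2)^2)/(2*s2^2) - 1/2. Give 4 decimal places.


KL divergence between normal distributions:
KL = log(s2/s1) + (s1^2 + (m1-m2)^2)/(2*s2^2) - 1/2.
log(2/2) = 0.0.
(2^2 + (4-2)^2)/(2*2^2) = (4 + 4)/8 = 1.0.
KL = 0.0 + 1.0 - 0.5 = 0.5000

0.5000


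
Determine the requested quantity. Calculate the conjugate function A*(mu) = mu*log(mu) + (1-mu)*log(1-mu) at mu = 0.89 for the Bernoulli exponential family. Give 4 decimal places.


Legendre transform for Bernoulli:
A*(mu) = mu*log(mu) + (1-mu)*log(1-mu).
mu = 0.89, 1-mu = 0.11.
mu*log(mu) = 0.89*log(0.89) = -0.103715.
(1-mu)*log(1-mu) = 0.11*log(0.11) = -0.2428.
A* = -0.103715 + -0.2428 = -0.3465

-0.3465


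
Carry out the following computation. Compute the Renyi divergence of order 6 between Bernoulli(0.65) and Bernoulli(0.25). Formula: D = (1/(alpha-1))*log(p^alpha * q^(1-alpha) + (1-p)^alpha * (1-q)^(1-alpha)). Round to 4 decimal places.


Renyi divergence of order alpha between Bernoulli distributions:
D = (1/(alpha-1))*log(p^alpha * q^(1-alpha) + (1-p)^alpha * (1-q)^(1-alpha)).
alpha = 6, p = 0.65, q = 0.25.
p^alpha * q^(1-alpha) = 0.65^6 * 0.25^-5 = 77.228944.
(1-p)^alpha * (1-q)^(1-alpha) = 0.35^6 * 0.75^-5 = 0.007746.
sum = 77.228944 + 0.007746 = 77.23669.
D = (1/5)*log(77.23669) = 0.8694

0.8694


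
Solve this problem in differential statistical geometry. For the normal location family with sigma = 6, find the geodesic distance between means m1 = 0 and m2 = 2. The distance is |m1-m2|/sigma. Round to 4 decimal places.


On the fixed-variance normal subfamily, geodesic distance = |m1-m2|/sigma.
|0 - 2| = 2.
sigma = 6.
d = 2/6 = 0.3333

0.3333


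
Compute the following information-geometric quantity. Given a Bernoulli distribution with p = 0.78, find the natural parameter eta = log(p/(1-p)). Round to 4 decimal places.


Natural parameter for Bernoulli: eta = log(p/(1-p)).
p = 0.78, 1-p = 0.22.
p/(1-p) = 3.545455.
eta = log(3.545455) = 1.2657

1.2657


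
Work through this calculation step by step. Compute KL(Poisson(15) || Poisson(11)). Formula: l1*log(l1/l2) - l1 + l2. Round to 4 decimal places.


KL divergence for Poisson:
KL = l1*log(l1/l2) - l1 + l2.
l1 = 15, l2 = 11.
log(15/11) = 0.310155.
l1*log(l1/l2) = 15 * 0.310155 = 4.652324.
KL = 4.652324 - 15 + 11 = 0.6523

0.6523


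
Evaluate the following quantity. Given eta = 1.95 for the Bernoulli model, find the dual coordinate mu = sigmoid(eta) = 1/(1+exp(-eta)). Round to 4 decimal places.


Dual coordinate (expectation parameter) for Bernoulli:
mu = 1/(1+exp(-eta)).
eta = 1.95.
exp(-eta) = exp(-1.95) = 0.142274.
mu = 1/(1+0.142274) = 0.8754

0.8754


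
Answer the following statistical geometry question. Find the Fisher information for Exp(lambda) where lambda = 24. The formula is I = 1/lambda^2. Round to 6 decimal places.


Fisher information for exponential: I(lambda) = 1/lambda^2.
lambda = 24, lambda^2 = 576.
I = 1/576 = 0.001736

0.001736


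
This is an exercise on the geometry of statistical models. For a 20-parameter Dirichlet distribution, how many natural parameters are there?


Exponential family dimension calculation:
Dirichlet with 20 components has 20 natural parameters.

20


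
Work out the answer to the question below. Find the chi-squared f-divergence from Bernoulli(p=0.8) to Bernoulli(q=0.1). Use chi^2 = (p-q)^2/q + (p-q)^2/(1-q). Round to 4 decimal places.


Chi-squared divergence between Bernoulli distributions:
chi^2 = (p-q)^2/q + (p-q)^2/(1-q).
p = 0.8, q = 0.1, p-q = 0.7.
(p-q)^2 = 0.49.
term1 = 0.49/0.1 = 4.9.
term2 = 0.49/0.9 = 0.544444.
chi^2 = 4.9 + 0.544444 = 5.4444

5.4444


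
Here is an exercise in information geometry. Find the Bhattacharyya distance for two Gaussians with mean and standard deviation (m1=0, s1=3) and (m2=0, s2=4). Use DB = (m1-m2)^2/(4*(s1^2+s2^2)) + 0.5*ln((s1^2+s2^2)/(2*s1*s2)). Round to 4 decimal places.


Bhattacharyya distance between two Gaussians:
DB = (m1-m2)^2/(4*(s1^2+s2^2)) + (1/2)*ln((s1^2+s2^2)/(2*s1*s2)).
(m1-m2)^2 = (0)^2 = 0.
s1^2+s2^2 = 9 + 16 = 25.
term1 = 0/100 = 0.0.
term2 = 0.5*ln(25/24.0) = 0.020411.
DB = 0.0 + 0.020411 = 0.0204

0.0204


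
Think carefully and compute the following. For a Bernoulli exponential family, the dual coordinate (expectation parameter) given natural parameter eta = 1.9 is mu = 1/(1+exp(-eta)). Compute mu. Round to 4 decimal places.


Dual coordinate (expectation parameter) for Bernoulli:
mu = 1/(1+exp(-eta)).
eta = 1.9.
exp(-eta) = exp(-1.9) = 0.149569.
mu = 1/(1+0.149569) = 0.8699

0.8699


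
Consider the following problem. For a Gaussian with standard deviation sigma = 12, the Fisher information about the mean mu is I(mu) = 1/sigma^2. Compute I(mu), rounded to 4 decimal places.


The Fisher information for the mean of a normal distribution is I(mu) = 1/sigma^2.
sigma = 12, so sigma^2 = 144.
I(mu) = 1/144 = 0.0069

0.0069


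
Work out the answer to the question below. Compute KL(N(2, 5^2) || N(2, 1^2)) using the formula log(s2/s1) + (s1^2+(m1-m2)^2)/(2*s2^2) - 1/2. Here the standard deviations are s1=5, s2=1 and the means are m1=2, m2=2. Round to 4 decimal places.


KL divergence between normal distributions:
KL = log(s2/s1) + (s1^2 + (m1-m2)^2)/(2*s2^2) - 1/2.
log(1/5) = -1.609438.
(5^2 + (2-2)^2)/(2*1^2) = (25 + 0)/2 = 12.5.
KL = -1.609438 + 12.5 - 0.5 = 10.3906

10.3906


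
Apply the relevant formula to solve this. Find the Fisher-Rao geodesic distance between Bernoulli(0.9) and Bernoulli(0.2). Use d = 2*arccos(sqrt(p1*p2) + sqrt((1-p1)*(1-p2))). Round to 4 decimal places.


Geodesic distance on Bernoulli manifold:
d(p1,p2) = 2*arccos(sqrt(p1*p2) + sqrt((1-p1)*(1-p2))).
sqrt(p1*p2) = sqrt(0.9*0.2) = 0.424264.
sqrt((1-p1)*(1-p2)) = sqrt(0.1*0.8) = 0.282843.
arg = 0.424264 + 0.282843 = 0.707107.
d = 2*arccos(0.707107) = 1.5708

1.5708


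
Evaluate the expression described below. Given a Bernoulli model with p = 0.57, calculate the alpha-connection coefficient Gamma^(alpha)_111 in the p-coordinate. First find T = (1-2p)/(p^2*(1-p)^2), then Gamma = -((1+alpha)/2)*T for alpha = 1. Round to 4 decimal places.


Skewness (Amari-Chentsov) tensor: T = (1-2p)/(p^2*(1-p)^2).
p = 0.57, 1-2p = -0.14, p^2 = 0.3249, (1-p)^2 = 0.1849.
T = -0.14/(0.3249 * 0.1849) = -2.330459.
In the p-coordinate, Gamma^(alpha) = Gamma^(0) - (alpha/2)*T with Gamma^(0) = (1/2)*g'(p) = -T/2,
so Gamma^(alpha) = -((1+alpha)/2)*T.
alpha = 1, -(1+alpha)/2 = -1.0.
Gamma = -1.0 * -2.330459 = 2.3305

2.3305


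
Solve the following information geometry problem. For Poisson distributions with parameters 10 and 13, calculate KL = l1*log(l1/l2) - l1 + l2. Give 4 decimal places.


KL divergence for Poisson:
KL = l1*log(l1/l2) - l1 + l2.
l1 = 10, l2 = 13.
log(10/13) = -0.262364.
l1*log(l1/l2) = 10 * -0.262364 = -2.623643.
KL = -2.623643 - 10 + 13 = 0.3764

0.3764


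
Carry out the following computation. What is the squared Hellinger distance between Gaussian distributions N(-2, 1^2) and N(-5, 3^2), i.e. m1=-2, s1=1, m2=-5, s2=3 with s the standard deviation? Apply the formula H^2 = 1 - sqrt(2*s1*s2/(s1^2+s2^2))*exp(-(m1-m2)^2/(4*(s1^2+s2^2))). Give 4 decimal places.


Squared Hellinger distance for Gaussians:
H^2 = 1 - sqrt(2*s1*s2/(s1^2+s2^2)) * exp(-(m1-m2)^2/(4*(s1^2+s2^2))).
s1^2 = 1, s2^2 = 9, s1^2+s2^2 = 10.
sqrt(2*1*3/(10)) = 0.774597.
(m1-m2)^2 = (3)^2 = 9.
exp(-9/(4*10)) = exp(-0.225) = 0.798516.
H^2 = 1 - 0.774597*0.798516 = 0.3815

0.3815


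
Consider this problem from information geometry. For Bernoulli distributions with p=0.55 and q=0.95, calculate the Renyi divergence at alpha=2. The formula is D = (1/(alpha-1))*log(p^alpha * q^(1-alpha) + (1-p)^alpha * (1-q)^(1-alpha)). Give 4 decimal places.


Renyi divergence of order alpha between Bernoulli distributions:
D = (1/(alpha-1))*log(p^alpha * q^(1-alpha) + (1-p)^alpha * (1-q)^(1-alpha)).
alpha = 2, p = 0.55, q = 0.95.
p^alpha * q^(1-alpha) = 0.55^2 * 0.95^-1 = 0.318421.
(1-p)^alpha * (1-q)^(1-alpha) = 0.45^2 * 0.05^-1 = 4.05.
sum = 0.318421 + 4.05 = 4.368421.
D = (1/1)*log(4.368421) = 1.4744

1.4744


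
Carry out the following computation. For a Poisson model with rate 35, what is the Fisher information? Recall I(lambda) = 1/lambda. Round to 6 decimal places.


Fisher information for Poisson: I(lambda) = 1/lambda.
lambda = 35.
I(lambda) = 1/35 = 0.028571

0.028571


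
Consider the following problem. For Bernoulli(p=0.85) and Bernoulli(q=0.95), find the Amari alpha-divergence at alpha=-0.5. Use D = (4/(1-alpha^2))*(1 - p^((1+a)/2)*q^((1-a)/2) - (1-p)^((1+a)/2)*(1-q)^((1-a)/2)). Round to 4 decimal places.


Amari alpha-divergence:
D = (4/(1-alpha^2))*(1 - p^((1+a)/2)*q^((1-a)/2) - (1-p)^((1+a)/2)*(1-q)^((1-a)/2)).
alpha = -0.5, p = 0.85, q = 0.95.
e1 = (1+alpha)/2 = 0.25, e2 = (1-alpha)/2 = 0.75.
t1 = p^e1 * q^e2 = 0.85^0.25 * 0.95^0.75 = 0.923948.
t2 = (1-p)^e1 * (1-q)^e2 = 0.15^0.25 * 0.05^0.75 = 0.065804.
4/(1-alpha^2) = 5.333333.
D = 5.333333*(1 - 0.923948 - 0.065804) = 0.0547

0.0547


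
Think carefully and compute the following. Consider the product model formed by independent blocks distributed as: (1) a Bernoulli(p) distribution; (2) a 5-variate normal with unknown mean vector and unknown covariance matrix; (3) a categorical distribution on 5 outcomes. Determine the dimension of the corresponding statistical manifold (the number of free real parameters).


The dimension of a statistical manifold equals the number of free
(independent) real parameters of the model. For a product of independent
blocks the parameter counts add.
- Bernoulli (p): 1.
- 5-variate normal: 5 (mean) + 5*6/2 = 15 (symmetric covariance) = 20.
- categorical on 5 outcomes (probabilities sum to 1): 5-1 = 4.
Total = 1 + 20 + 4 = 25.
Dimension = 25

25


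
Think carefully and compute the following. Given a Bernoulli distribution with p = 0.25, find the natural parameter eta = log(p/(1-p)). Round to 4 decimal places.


Natural parameter for Bernoulli: eta = log(p/(1-p)).
p = 0.25, 1-p = 0.75.
p/(1-p) = 0.333333.
eta = log(0.333333) = -1.0986

-1.0986


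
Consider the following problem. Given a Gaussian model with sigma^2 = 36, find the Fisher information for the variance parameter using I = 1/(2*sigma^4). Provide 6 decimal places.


Fisher information for variance: I(sigma^2) = 1/(2*sigma^4).
sigma^2 = 36, so sigma^4 = 1296.
I = 1/(2*1296) = 1/2592 = 0.000386

0.000386


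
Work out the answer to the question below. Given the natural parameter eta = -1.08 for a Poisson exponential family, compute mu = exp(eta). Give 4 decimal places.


Expectation parameter for Poisson exponential family:
mu = exp(eta).
eta = -1.08.
mu = exp(-1.08) = 0.3396

0.3396


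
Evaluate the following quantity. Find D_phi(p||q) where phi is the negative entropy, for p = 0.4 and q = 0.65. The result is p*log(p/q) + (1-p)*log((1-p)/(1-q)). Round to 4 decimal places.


Bregman divergence with negative entropy generator:
D = p*log(p/q) + (1-p)*log((1-p)/(1-q)).
p = 0.4, q = 0.65.
p*log(p/q) = 0.4*log(0.4/0.65) = -0.194203.
(1-p)*log((1-p)/(1-q)) = 0.6*log(0.6/0.35) = 0.323398.
D = -0.194203 + 0.323398 = 0.1292

0.1292


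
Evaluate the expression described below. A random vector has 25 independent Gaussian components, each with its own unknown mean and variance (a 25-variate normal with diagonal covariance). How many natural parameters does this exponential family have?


Exponential family dimension calculation:
Each univariate normal has two natural parameters (mu/sigma^2 and -1/(2 sigma^2)).
With 25 independent components, dim = 2 * 25 = 50.

50


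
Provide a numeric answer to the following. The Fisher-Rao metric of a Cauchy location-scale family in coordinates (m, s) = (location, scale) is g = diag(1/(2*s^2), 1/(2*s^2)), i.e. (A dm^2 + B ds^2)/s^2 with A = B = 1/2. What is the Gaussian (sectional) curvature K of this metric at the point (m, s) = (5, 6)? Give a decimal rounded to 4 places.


The metric has the form g = (A dm^2 + B ds^2)/s^2 with A = 1/2, B = 1/2.
Substitute u = sqrt(A/B)*m: g = B*(du^2 + ds^2)/s^2, i.e. B times the
Poincare upper half-plane metric, which has constant Gaussian curvature -1.
Scaling a 2D metric by a constant c divides the Gaussian curvature by c,
so K = -1/B = -1/(1/2) = -2.0000 everywhere (the point (m, s) = (5, 6) is irrelevant:
the curvature is constant).
The requested Gaussian curvature is K = -2.0000.

-2.0000


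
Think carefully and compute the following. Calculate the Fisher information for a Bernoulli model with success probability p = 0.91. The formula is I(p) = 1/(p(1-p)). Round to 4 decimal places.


For Bernoulli(p), Fisher information is I(p) = 1/(p*(1-p)).
p = 0.91, 1-p = 0.09.
p*(1-p) = 0.0819.
I(p) = 1/0.0819 = 12.2100

12.2100


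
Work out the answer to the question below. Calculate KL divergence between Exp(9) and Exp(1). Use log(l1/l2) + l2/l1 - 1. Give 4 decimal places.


KL divergence for exponential family:
KL = log(l1/l2) + l2/l1 - 1.
log(9/1) = 2.197225.
1/9 = 0.111111.
KL = 2.197225 + 0.111111 - 1 = 1.3083

1.3083


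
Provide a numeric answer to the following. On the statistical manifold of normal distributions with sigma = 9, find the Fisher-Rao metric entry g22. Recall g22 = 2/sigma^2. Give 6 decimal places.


For the 2-parameter normal family, the Fisher metric has:
  g11 = 1/sigma^2, g22 = 2/sigma^2.
sigma = 9, sigma^2 = 81.
g22 = 0.024691

0.024691


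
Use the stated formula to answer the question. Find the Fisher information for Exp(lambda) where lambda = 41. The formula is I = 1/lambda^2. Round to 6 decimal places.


Fisher information for exponential: I(lambda) = 1/lambda^2.
lambda = 41, lambda^2 = 1681.
I = 1/1681 = 0.000595

0.000595


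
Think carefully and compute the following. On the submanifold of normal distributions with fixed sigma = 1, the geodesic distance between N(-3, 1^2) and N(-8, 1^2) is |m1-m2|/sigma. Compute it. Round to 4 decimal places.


On the fixed-variance normal subfamily, geodesic distance = |m1-m2|/sigma.
|-3 - -8| = 5.
sigma = 1.
d = 5/1 = 5.0000

5.0000


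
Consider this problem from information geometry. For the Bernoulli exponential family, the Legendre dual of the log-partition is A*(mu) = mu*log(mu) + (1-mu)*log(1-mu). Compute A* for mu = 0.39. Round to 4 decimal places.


Legendre transform for Bernoulli:
A*(mu) = mu*log(mu) + (1-mu)*log(1-mu).
mu = 0.39, 1-mu = 0.61.
mu*log(mu) = 0.39*log(0.39) = -0.367227.
(1-mu)*log(1-mu) = 0.61*log(0.61) = -0.301521.
A* = -0.367227 + -0.301521 = -0.6687

-0.6687


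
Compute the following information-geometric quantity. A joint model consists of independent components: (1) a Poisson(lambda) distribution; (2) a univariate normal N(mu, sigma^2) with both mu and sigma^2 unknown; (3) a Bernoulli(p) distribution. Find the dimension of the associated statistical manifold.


The dimension of a statistical manifold equals the number of free
(independent) real parameters of the model. For a product of independent
blocks the parameter counts add.
- Poisson (lambda): 1.
- normal (mu, sigma^2): 2.
- Bernoulli (p): 1.
Total = 1 + 2 + 1 = 4.
Dimension = 4

4


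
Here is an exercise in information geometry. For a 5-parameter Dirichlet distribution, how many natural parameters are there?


Exponential family dimension calculation:
Dirichlet with 5 components has 5 natural parameters.

5


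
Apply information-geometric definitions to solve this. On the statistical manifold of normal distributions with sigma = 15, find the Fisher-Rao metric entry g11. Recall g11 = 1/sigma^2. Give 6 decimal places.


For the 2-parameter normal family, the Fisher metric has:
  g11 = 1/sigma^2, g22 = 2/sigma^2.
sigma = 15, sigma^2 = 225.
g11 = 0.004444

0.004444


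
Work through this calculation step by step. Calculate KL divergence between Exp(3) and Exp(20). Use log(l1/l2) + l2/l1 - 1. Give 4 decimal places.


KL divergence for exponential family:
KL = log(l1/l2) + l2/l1 - 1.
log(3/20) = -1.89712.
20/3 = 6.666667.
KL = -1.89712 + 6.666667 - 1 = 3.7695

3.7695


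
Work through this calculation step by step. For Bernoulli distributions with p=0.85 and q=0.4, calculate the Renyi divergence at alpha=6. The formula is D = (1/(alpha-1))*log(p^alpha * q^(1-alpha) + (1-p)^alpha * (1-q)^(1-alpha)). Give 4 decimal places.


Renyi divergence of order alpha between Bernoulli distributions:
D = (1/(alpha-1))*log(p^alpha * q^(1-alpha) + (1-p)^alpha * (1-q)^(1-alpha)).
alpha = 6, p = 0.85, q = 0.4.
p^alpha * q^(1-alpha) = 0.85^6 * 0.4^-5 = 36.831007.
(1-p)^alpha * (1-q)^(1-alpha) = 0.15^6 * 0.6^-5 = 0.000146.
sum = 36.831007 + 0.000146 = 36.831154.
D = (1/5)*log(36.831154) = 0.7213

0.7213


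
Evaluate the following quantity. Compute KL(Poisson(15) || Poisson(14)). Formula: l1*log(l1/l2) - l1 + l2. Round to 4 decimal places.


KL divergence for Poisson:
KL = l1*log(l1/l2) - l1 + l2.
l1 = 15, l2 = 14.
log(15/14) = 0.068993.
l1*log(l1/l2) = 15 * 0.068993 = 1.034893.
KL = 1.034893 - 15 + 14 = 0.0349

0.0349


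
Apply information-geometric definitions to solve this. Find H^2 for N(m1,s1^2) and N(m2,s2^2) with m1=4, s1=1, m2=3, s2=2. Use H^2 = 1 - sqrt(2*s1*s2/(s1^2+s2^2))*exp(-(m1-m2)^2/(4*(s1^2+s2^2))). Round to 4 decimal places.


Squared Hellinger distance for Gaussians:
H^2 = 1 - sqrt(2*s1*s2/(s1^2+s2^2)) * exp(-(m1-m2)^2/(4*(s1^2+s2^2))).
s1^2 = 1, s2^2 = 4, s1^2+s2^2 = 5.
sqrt(2*1*2/(5)) = 0.894427.
(m1-m2)^2 = (1)^2 = 1.
exp(-1/(4*5)) = exp(-0.05) = 0.951229.
H^2 = 1 - 0.894427*0.951229 = 0.1492

0.1492


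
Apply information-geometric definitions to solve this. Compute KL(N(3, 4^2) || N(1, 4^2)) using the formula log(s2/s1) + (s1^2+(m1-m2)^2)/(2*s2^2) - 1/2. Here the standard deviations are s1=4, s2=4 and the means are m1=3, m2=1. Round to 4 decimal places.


KL divergence between normal distributions:
KL = log(s2/s1) + (s1^2 + (m1-m2)^2)/(2*s2^2) - 1/2.
log(4/4) = 0.0.
(4^2 + (3-1)^2)/(2*4^2) = (16 + 4)/32 = 0.625.
KL = 0.0 + 0.625 - 0.5 = 0.1250

0.1250


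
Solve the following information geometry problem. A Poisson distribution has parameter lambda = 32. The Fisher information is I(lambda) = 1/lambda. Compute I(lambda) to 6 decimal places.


Fisher information for Poisson: I(lambda) = 1/lambda.
lambda = 32.
I(lambda) = 1/32 = 0.031250

0.031250


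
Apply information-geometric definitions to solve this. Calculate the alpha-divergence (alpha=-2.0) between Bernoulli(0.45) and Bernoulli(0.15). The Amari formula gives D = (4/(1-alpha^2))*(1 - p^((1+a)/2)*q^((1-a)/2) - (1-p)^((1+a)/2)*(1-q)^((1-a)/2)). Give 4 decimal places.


Amari alpha-divergence:
D = (4/(1-alpha^2))*(1 - p^((1+a)/2)*q^((1-a)/2) - (1-p)^((1+a)/2)*(1-q)^((1-a)/2)).
alpha = -2.0, p = 0.45, q = 0.15.
e1 = (1+alpha)/2 = -0.5, e2 = (1-alpha)/2 = 1.5.
t1 = p^e1 * q^e2 = 0.45^-0.5 * 0.15^1.5 = 0.086603.
t2 = (1-p)^e1 * (1-q)^e2 = 0.55^-0.5 * 0.85^1.5 = 1.056689.
4/(1-alpha^2) = -1.333333.
D = -1.333333*(1 - 0.086603 - 1.056689) = 0.1911

0.1911


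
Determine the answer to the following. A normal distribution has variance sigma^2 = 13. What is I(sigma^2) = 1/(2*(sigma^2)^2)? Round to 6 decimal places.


Fisher information for variance: I(sigma^2) = 1/(2*sigma^4).
sigma^2 = 13, so sigma^4 = 169.
I = 1/(2*169) = 1/338 = 0.002959

0.002959


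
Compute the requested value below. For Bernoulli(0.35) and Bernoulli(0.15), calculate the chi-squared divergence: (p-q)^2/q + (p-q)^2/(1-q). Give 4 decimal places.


Chi-squared divergence between Bernoulli distributions:
chi^2 = (p-q)^2/q + (p-q)^2/(1-q).
p = 0.35, q = 0.15, p-q = 0.2.
(p-q)^2 = 0.04.
term1 = 0.04/0.15 = 0.266667.
term2 = 0.04/0.85 = 0.047059.
chi^2 = 0.266667 + 0.047059 = 0.3137

0.3137


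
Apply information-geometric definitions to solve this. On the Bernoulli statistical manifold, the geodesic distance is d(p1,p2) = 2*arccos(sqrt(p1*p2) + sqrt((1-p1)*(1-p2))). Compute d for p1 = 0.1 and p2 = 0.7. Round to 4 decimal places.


Geodesic distance on Bernoulli manifold:
d(p1,p2) = 2*arccos(sqrt(p1*p2) + sqrt((1-p1)*(1-p2))).
sqrt(p1*p2) = sqrt(0.1*0.7) = 0.264575.
sqrt((1-p1)*(1-p2)) = sqrt(0.9*0.3) = 0.519615.
arg = 0.264575 + 0.519615 = 0.78419.
d = 2*arccos(0.78419) = 1.3388

1.3388


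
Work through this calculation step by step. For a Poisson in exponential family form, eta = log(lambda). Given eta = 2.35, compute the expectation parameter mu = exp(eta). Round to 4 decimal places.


Expectation parameter for Poisson exponential family:
mu = exp(eta).
eta = 2.35.
mu = exp(2.35) = 10.4856

10.4856


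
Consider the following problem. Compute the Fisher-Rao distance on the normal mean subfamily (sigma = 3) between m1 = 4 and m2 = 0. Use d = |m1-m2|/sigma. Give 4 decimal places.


On the fixed-variance normal subfamily, geodesic distance = |m1-m2|/sigma.
|4 - 0| = 4.
sigma = 3.
d = 4/3 = 1.3333

1.3333


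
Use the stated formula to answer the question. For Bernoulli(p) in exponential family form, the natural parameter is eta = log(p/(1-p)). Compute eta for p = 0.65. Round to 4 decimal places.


Natural parameter for Bernoulli: eta = log(p/(1-p)).
p = 0.65, 1-p = 0.35.
p/(1-p) = 1.857143.
eta = log(1.857143) = 0.6190

0.6190


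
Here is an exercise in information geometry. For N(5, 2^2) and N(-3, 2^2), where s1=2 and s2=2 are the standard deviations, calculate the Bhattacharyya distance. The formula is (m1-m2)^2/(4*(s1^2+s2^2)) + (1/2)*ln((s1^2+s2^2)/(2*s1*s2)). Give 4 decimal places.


Bhattacharyya distance between two Gaussians:
DB = (m1-m2)^2/(4*(s1^2+s2^2)) + (1/2)*ln((s1^2+s2^2)/(2*s1*s2)).
(m1-m2)^2 = (8)^2 = 64.
s1^2+s2^2 = 4 + 4 = 8.
term1 = 64/32 = 2.0.
term2 = 0.5*ln(8/8.0) = 0.0.
DB = 2.0 + 0.0 = 2.0000

2.0000


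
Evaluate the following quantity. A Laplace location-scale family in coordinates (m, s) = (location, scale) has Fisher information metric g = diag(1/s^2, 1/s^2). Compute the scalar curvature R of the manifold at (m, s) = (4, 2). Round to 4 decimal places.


The metric has the form g = (A dm^2 + B ds^2)/s^2 with A = 1, B = 1.
Substitute u = sqrt(A/B)*m: g = B*(du^2 + ds^2)/s^2, i.e. B times the
Poincare upper half-plane metric, which has constant Gaussian curvature -1.
Scaling a 2D metric by a constant c divides the Gaussian curvature by c,
so K = -1/B = -1/(1) = -1.0000 everywhere (the point (m, s) = (4, 2) is irrelevant:
the curvature is constant).
Scalar curvature in dimension 2: R = 2K = -2/(1) = -2.0000.

-2.0000


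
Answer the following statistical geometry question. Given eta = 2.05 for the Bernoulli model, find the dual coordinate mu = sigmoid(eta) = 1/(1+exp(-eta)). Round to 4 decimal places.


Dual coordinate (expectation parameter) for Bernoulli:
mu = 1/(1+exp(-eta)).
eta = 2.05.
exp(-eta) = exp(-2.05) = 0.128735.
mu = 1/(1+0.128735) = 0.8859

0.8859


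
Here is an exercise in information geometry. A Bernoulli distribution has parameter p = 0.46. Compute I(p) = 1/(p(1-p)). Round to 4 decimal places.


For Bernoulli(p), Fisher information is I(p) = 1/(p*(1-p)).
p = 0.46, 1-p = 0.54.
p*(1-p) = 0.2484.
I(p) = 1/0.2484 = 4.0258

4.0258


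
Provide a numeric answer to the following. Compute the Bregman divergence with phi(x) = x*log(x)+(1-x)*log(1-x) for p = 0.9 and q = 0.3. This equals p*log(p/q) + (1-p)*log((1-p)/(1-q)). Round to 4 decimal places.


Bregman divergence with negative entropy generator:
D = p*log(p/q) + (1-p)*log((1-p)/(1-q)).
p = 0.9, q = 0.3.
p*log(p/q) = 0.9*log(0.9/0.3) = 0.988751.
(1-p)*log((1-p)/(1-q)) = 0.1*log(0.1/0.7) = -0.194591.
D = 0.988751 + -0.194591 = 0.7942

0.7942


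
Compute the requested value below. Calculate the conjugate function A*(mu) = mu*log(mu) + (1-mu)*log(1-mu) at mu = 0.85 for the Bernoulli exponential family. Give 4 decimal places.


Legendre transform for Bernoulli:
A*(mu) = mu*log(mu) + (1-mu)*log(1-mu).
mu = 0.85, 1-mu = 0.15.
mu*log(mu) = 0.85*log(0.85) = -0.138141.
(1-mu)*log(1-mu) = 0.15*log(0.15) = -0.284568.
A* = -0.138141 + -0.284568 = -0.4227

-0.4227


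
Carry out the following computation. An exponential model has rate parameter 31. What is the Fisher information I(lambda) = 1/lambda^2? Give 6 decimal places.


Fisher information for exponential: I(lambda) = 1/lambda^2.
lambda = 31, lambda^2 = 961.
I = 1/961 = 0.001041

0.001041


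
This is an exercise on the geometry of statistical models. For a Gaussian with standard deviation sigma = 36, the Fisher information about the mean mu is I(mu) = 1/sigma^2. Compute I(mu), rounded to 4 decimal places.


The Fisher information for the mean of a normal distribution is I(mu) = 1/sigma^2.
sigma = 36, so sigma^2 = 1296.
I(mu) = 1/1296 = 0.0008

0.0008


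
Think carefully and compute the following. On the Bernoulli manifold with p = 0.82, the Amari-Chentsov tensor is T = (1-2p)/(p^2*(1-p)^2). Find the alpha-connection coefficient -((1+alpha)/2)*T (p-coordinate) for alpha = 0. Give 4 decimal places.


Skewness (Amari-Chentsov) tensor: T = (1-2p)/(p^2*(1-p)^2).
p = 0.82, 1-2p = -0.64, p^2 = 0.6724, (1-p)^2 = 0.0324.
T = -0.64/(0.6724 * 0.0324) = -29.376988.
In the p-coordinate, Gamma^(alpha) = Gamma^(0) - (alpha/2)*T with Gamma^(0) = (1/2)*g'(p) = -T/2,
so Gamma^(alpha) = -((1+alpha)/2)*T.
alpha = 0, -(1+alpha)/2 = -0.5.
Gamma = -0.5 * -29.376988 = 14.6885

14.6885


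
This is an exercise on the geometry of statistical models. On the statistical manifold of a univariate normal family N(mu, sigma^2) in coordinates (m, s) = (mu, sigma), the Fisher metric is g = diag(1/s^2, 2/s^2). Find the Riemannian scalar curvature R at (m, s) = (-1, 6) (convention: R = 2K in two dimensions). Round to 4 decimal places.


The metric has the form g = (A dm^2 + B ds^2)/s^2 with A = 1, B = 2.
Substitute u = sqrt(A/B)*m: g = B*(du^2 + ds^2)/s^2, i.e. B times the
Poincare upper half-plane metric, which has constant Gaussian curvature -1.
Scaling a 2D metric by a constant c divides the Gaussian curvature by c,
so K = -1/B = -1/(2) = -0.5000 everywhere (the point (m, s) = (-1, 6) is irrelevant:
the curvature is constant).
Scalar curvature in dimension 2: R = 2K = -2/(2) = -1.0000.

-1.0000


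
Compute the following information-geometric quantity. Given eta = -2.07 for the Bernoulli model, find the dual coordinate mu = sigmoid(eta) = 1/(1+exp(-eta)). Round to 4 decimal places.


Dual coordinate (expectation parameter) for Bernoulli:
mu = 1/(1+exp(-eta)).
eta = -2.07.
exp(-eta) = exp(2.07) = 7.924823.
mu = 1/(1+7.924823) = 0.1120

0.1120


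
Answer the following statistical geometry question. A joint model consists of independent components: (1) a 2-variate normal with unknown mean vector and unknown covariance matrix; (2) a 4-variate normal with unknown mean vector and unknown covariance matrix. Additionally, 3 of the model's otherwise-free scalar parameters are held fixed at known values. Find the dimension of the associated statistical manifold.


The dimension of a statistical manifold equals the number of free
(independent) real parameters of the model. For a product of independent
blocks the parameter counts add.
- 2-variate normal: 2 (mean) + 2*3/2 = 3 (symmetric covariance) = 5.
- 4-variate normal: 4 (mean) + 4*5/2 = 10 (symmetric covariance) = 14.
Total = 5 + 14 = 19.
3 parameter(s) fixed at known values: 19 - 3 = 16.
Dimension = 16

16


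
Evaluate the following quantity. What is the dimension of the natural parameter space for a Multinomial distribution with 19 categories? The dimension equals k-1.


Exponential family dimension calculation:
For Multinomial with k=19 categories, dim = k-1 = 18.

18


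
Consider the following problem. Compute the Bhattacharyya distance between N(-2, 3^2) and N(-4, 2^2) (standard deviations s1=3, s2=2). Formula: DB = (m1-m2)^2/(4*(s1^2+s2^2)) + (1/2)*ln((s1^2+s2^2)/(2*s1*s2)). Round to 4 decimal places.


Bhattacharyya distance between two Gaussians:
DB = (m1-m2)^2/(4*(s1^2+s2^2)) + (1/2)*ln((s1^2+s2^2)/(2*s1*s2)).
(m1-m2)^2 = (2)^2 = 4.
s1^2+s2^2 = 9 + 4 = 13.
term1 = 4/52 = 0.076923.
term2 = 0.5*ln(13/12.0) = 0.040021.
DB = 0.076923 + 0.040021 = 0.1169

0.1169


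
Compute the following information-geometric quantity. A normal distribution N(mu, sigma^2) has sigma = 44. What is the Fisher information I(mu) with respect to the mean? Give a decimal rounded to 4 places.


The Fisher information for the mean of a normal distribution is I(mu) = 1/sigma^2.
sigma = 44, so sigma^2 = 1936.
I(mu) = 1/1936 = 0.0005

0.0005


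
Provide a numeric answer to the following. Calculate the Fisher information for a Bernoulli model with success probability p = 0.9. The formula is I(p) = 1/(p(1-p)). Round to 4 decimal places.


For Bernoulli(p), Fisher information is I(p) = 1/(p*(1-p)).
p = 0.9, 1-p = 0.1.
p*(1-p) = 0.09.
I(p) = 1/0.09 = 11.1111

11.1111


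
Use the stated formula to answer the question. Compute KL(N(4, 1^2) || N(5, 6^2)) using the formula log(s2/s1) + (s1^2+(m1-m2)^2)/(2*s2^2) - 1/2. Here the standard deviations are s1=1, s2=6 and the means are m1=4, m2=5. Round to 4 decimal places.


KL divergence between normal distributions:
KL = log(s2/s1) + (s1^2 + (m1-m2)^2)/(2*s2^2) - 1/2.
log(6/1) = 1.791759.
(1^2 + (4-5)^2)/(2*6^2) = (1 + 1)/72 = 0.027778.
KL = 1.791759 + 0.027778 - 0.5 = 1.3195

1.3195


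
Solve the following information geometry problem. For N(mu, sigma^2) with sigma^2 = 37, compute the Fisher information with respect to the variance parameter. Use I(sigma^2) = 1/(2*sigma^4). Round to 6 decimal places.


Fisher information for variance: I(sigma^2) = 1/(2*sigma^4).
sigma^2 = 37, so sigma^4 = 1369.
I = 1/(2*1369) = 1/2738 = 0.000365

0.000365


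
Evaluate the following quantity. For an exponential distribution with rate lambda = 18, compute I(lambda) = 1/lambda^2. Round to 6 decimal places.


Fisher information for exponential: I(lambda) = 1/lambda^2.
lambda = 18, lambda^2 = 324.
I = 1/324 = 0.003086

0.003086


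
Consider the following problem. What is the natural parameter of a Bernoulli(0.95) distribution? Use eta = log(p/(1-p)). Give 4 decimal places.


Natural parameter for Bernoulli: eta = log(p/(1-p)).
p = 0.95, 1-p = 0.05.
p/(1-p) = 19.0.
eta = log(19.0) = 2.9444

2.9444


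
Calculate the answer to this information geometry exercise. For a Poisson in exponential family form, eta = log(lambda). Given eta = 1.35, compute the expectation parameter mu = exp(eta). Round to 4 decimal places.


Expectation parameter for Poisson exponential family:
mu = exp(eta).
eta = 1.35.
mu = exp(1.35) = 3.8574

3.8574


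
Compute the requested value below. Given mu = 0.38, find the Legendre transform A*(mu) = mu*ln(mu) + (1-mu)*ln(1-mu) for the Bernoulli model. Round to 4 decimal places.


Legendre transform for Bernoulli:
A*(mu) = mu*log(mu) + (1-mu)*log(1-mu).
mu = 0.38, 1-mu = 0.62.
mu*log(mu) = 0.38*log(0.38) = -0.367682.
(1-mu)*log(1-mu) = 0.62*log(0.62) = -0.296382.
A* = -0.367682 + -0.296382 = -0.6641

-0.6641


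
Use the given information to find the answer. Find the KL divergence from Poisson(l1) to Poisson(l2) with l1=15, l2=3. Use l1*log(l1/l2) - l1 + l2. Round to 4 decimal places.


KL divergence for Poisson:
KL = l1*log(l1/l2) - l1 + l2.
l1 = 15, l2 = 3.
log(15/3) = 1.609438.
l1*log(l1/l2) = 15 * 1.609438 = 24.141569.
KL = 24.141569 - 15 + 3 = 12.1416

12.1416


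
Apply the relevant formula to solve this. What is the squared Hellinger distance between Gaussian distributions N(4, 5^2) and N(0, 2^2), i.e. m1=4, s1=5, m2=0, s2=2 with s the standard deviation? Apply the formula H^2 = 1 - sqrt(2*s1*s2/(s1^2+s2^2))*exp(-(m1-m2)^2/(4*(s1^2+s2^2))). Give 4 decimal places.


Squared Hellinger distance for Gaussians:
H^2 = 1 - sqrt(2*s1*s2/(s1^2+s2^2)) * exp(-(m1-m2)^2/(4*(s1^2+s2^2))).
s1^2 = 25, s2^2 = 4, s1^2+s2^2 = 29.
sqrt(2*5*2/(29)) = 0.830455.
(m1-m2)^2 = (4)^2 = 16.
exp(-16/(4*29)) = exp(-0.137931) = 0.871159.
H^2 = 1 - 0.830455*0.871159 = 0.2765

0.2765


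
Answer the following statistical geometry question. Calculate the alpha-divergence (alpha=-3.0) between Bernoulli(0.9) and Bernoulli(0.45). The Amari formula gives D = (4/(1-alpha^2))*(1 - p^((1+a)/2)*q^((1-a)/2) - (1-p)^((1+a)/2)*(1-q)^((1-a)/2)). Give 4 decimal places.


Amari alpha-divergence:
D = (4/(1-alpha^2))*(1 - p^((1+a)/2)*q^((1-a)/2) - (1-p)^((1+a)/2)*(1-q)^((1-a)/2)).
alpha = -3.0, p = 0.9, q = 0.45.
e1 = (1+alpha)/2 = -1.0, e2 = (1-alpha)/2 = 2.0.
t1 = p^e1 * q^e2 = 0.9^-1.0 * 0.45^2.0 = 0.225.
t2 = (1-p)^e1 * (1-q)^e2 = 0.1^-1.0 * 0.55^2.0 = 3.025.
4/(1-alpha^2) = -0.5.
D = -0.5*(1 - 0.225 - 3.025) = 1.1250

1.1250


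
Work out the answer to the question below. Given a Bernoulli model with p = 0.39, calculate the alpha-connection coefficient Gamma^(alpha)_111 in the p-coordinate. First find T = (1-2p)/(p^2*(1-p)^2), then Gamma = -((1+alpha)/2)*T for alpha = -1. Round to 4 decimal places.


Skewness (Amari-Chentsov) tensor: T = (1-2p)/(p^2*(1-p)^2).
p = 0.39, 1-2p = 0.22, p^2 = 0.1521, (1-p)^2 = 0.3721.
T = 0.22/(0.1521 * 0.3721) = 3.887172.
In the p-coordinate, Gamma^(alpha) = Gamma^(0) - (alpha/2)*T with Gamma^(0) = (1/2)*g'(p) = -T/2,
so Gamma^(alpha) = -((1+alpha)/2)*T.
alpha = -1, -(1+alpha)/2 = 0.0.
Gamma = 0.0 * 3.887172 = 0.0000

0.0000


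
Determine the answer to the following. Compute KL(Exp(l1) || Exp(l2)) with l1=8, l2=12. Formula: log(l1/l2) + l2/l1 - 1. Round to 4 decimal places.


KL divergence for exponential family:
KL = log(l1/l2) + l2/l1 - 1.
log(8/12) = -0.405465.
12/8 = 1.5.
KL = -0.405465 + 1.5 - 1 = 0.0945

0.0945


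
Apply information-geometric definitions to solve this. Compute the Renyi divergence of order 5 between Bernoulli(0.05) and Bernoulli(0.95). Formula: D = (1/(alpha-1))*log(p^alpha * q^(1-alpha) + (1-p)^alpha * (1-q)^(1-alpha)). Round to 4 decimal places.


Renyi divergence of order alpha between Bernoulli distributions:
D = (1/(alpha-1))*log(p^alpha * q^(1-alpha) + (1-p)^alpha * (1-q)^(1-alpha)).
alpha = 5, p = 0.05, q = 0.95.
p^alpha * q^(1-alpha) = 0.05^5 * 0.95^-4 = 0.0.
(1-p)^alpha * (1-q)^(1-alpha) = 0.95^5 * 0.05^-4 = 123804.95.
sum = 0.0 + 123804.95 = 123804.95.
D = (1/4)*log(123804.95) = 2.9316

2.9316


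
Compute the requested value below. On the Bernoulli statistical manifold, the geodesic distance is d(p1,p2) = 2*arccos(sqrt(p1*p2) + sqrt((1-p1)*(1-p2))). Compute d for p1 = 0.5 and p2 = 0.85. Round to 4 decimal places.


Geodesic distance on Bernoulli manifold:
d(p1,p2) = 2*arccos(sqrt(p1*p2) + sqrt((1-p1)*(1-p2))).
sqrt(p1*p2) = sqrt(0.5*0.85) = 0.65192.
sqrt((1-p1)*(1-p2)) = sqrt(0.5*0.15) = 0.273861.
arg = 0.65192 + 0.273861 = 0.925782.
d = 2*arccos(0.925782) = 0.7754

0.7754


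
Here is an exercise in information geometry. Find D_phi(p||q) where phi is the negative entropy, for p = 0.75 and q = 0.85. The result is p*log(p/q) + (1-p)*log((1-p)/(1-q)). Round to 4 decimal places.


Bregman divergence with negative entropy generator:
D = p*log(p/q) + (1-p)*log((1-p)/(1-q)).
p = 0.75, q = 0.85.
p*log(p/q) = 0.75*log(0.75/0.85) = -0.093872.
(1-p)*log((1-p)/(1-q)) = 0.25*log(0.25/0.15) = 0.127706.
D = -0.093872 + 0.127706 = 0.0338

0.0338


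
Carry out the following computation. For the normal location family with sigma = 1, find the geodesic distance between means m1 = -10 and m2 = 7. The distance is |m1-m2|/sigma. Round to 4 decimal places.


On the fixed-variance normal subfamily, geodesic distance = |m1-m2|/sigma.
|-10 - 7| = 17.
sigma = 1.
d = 17/1 = 17.0000

17.0000


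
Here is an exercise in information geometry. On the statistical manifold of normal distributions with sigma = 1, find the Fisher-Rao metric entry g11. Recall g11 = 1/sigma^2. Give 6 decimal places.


For the 2-parameter normal family, the Fisher metric has:
  g11 = 1/sigma^2, g22 = 2/sigma^2.
sigma = 1, sigma^2 = 1.
g11 = 1.000000

1.000000


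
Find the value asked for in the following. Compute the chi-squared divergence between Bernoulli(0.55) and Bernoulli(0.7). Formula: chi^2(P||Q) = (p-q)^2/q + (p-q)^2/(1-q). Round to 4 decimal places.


Chi-squared divergence between Bernoulli distributions:
chi^2 = (p-q)^2/q + (p-q)^2/(1-q).
p = 0.55, q = 0.7, p-q = -0.15.
(p-q)^2 = 0.0225.
term1 = 0.0225/0.7 = 0.032143.
term2 = 0.0225/0.3 = 0.075.
chi^2 = 0.032143 + 0.075 = 0.1071

0.1071


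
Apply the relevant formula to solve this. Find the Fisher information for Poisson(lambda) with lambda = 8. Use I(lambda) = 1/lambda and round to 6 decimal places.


Fisher information for Poisson: I(lambda) = 1/lambda.
lambda = 8.
I(lambda) = 1/8 = 0.125000

0.125000


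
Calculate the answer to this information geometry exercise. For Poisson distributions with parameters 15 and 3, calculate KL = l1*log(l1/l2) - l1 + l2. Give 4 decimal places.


KL divergence for Poisson:
KL = l1*log(l1/l2) - l1 + l2.
l1 = 15, l2 = 3.
log(15/3) = 1.609438.
l1*log(l1/l2) = 15 * 1.609438 = 24.141569.
KL = 24.141569 - 15 + 3 = 12.1416

12.1416


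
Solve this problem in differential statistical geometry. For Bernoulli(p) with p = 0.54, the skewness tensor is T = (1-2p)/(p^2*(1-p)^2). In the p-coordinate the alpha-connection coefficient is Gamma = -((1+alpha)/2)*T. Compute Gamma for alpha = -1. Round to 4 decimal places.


Skewness (Amari-Chentsov) tensor: T = (1-2p)/(p^2*(1-p)^2).
p = 0.54, 1-2p = -0.08, p^2 = 0.2916, (1-p)^2 = 0.2116.
T = -0.08/(0.2916 * 0.2116) = -1.296543.
In the p-coordinate, Gamma^(alpha) = Gamma^(0) - (alpha/2)*T with Gamma^(0) = (1/2)*g'(p) = -T/2,
so Gamma^(alpha) = -((1+alpha)/2)*T.
alpha = -1, -(1+alpha)/2 = 0.0.
Gamma = 0.0 * -1.296543 = 0.0000

0.0000


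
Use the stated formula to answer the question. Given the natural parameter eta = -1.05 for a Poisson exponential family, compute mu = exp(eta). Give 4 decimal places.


Expectation parameter for Poisson exponential family:
mu = exp(eta).
eta = -1.05.
mu = exp(-1.05) = 0.3499

0.3499


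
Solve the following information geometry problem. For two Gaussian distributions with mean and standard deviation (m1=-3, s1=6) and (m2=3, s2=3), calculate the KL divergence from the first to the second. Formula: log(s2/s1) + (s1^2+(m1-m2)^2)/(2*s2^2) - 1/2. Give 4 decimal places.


KL divergence between normal distributions:
KL = log(s2/s1) + (s1^2 + (m1-m2)^2)/(2*s2^2) - 1/2.
log(3/6) = -0.693147.
(6^2 + (-3-3)^2)/(2*3^2) = (36 + 36)/18 = 4.0.
KL = -0.693147 + 4.0 - 0.5 = 2.8069

2.8069


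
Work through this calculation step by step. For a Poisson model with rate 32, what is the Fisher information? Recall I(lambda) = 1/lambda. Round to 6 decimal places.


Fisher information for Poisson: I(lambda) = 1/lambda.
lambda = 32.
I(lambda) = 1/32 = 0.031250

0.031250


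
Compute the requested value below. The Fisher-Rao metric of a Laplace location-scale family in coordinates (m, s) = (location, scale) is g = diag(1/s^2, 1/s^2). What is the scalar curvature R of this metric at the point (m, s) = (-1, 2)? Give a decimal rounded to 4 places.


The metric has the form g = (A dm^2 + B ds^2)/s^2 with A = 1, B = 1.
Substitute u = sqrt(A/B)*m: g = B*(du^2 + ds^2)/s^2, i.e. B times the
Poincare upper half-plane metric, which has constant Gaussian curvature -1.
Scaling a 2D metric by a constant c divides the Gaussian curvature by c,
so K = -1/B = -1/(1) = -1.0000 everywhere (the point (m, s) = (-1, 2) is irrelevant:
the curvature is constant).
Scalar curvature in dimension 2: R = 2K = -2/(1) = -2.0000.

-2.0000


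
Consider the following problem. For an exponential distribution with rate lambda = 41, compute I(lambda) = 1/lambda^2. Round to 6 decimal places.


Fisher information for exponential: I(lambda) = 1/lambda^2.
lambda = 41, lambda^2 = 1681.
I = 1/1681 = 0.000595

0.000595


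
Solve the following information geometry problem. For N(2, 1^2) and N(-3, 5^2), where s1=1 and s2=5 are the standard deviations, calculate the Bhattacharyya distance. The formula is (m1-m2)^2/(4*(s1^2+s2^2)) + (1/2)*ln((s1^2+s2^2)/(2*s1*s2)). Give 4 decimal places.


Bhattacharyya distance between two Gaussians:
DB = (m1-m2)^2/(4*(s1^2+s2^2)) + (1/2)*ln((s1^2+s2^2)/(2*s1*s2)).
(m1-m2)^2 = (5)^2 = 25.
s1^2+s2^2 = 1 + 25 = 26.
term1 = 25/104 = 0.240385.
term2 = 0.5*ln(26/10.0) = 0.477756.
DB = 0.240385 + 0.477756 = 0.7181

0.7181
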